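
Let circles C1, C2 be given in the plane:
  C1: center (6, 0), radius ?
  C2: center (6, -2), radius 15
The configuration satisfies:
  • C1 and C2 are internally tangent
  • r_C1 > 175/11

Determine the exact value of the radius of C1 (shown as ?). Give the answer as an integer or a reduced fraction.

17

1. [int C1,C2]  r_C1² − 30r_C1 + 221 = 0  ⇒  r_C1 = 13 or 17
2. given r_C1 > 175/11: keep 17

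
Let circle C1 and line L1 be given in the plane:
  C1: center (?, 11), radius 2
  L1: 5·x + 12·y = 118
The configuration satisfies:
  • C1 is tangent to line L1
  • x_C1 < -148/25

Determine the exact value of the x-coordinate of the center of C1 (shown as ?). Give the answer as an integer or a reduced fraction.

-8

1. [C1‖L1]  x_C1² + (28/5)x_C1 − 96/5 = 0  ⇒  x_C1 = -8 or 12/5
2. given x_C1 < -148/25: keep -8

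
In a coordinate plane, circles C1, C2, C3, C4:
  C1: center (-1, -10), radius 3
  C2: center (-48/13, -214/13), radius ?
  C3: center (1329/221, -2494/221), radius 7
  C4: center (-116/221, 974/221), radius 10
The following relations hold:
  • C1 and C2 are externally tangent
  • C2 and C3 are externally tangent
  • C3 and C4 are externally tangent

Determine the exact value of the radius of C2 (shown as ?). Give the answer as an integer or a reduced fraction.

1. [ext C1·C2]  r_C2² + 6r_C2 − 40 = 0  ⇒  r_C2 = 4 (r>0 drops 1)
2. [ext C2·C3]  r_C2² + 14r_C2 − 72 = 0  ⇒  r_C2 = 4 (r>0 drops 1)

4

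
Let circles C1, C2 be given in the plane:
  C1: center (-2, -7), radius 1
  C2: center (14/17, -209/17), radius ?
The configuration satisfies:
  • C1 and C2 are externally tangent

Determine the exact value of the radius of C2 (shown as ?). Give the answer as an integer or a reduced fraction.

1. [ext C1·C2]  r_C2² + 2r_C2 − 35 = 0  ⇒  r_C2 = 5 (r>0 drops 1)

5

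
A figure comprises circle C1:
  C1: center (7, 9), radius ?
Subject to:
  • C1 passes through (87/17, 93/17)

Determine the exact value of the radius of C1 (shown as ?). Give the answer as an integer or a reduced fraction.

4

1. [C1∋P]  r_C1² − 16 = 0  ⇒  r_C1 = 4 (r>0 drops 1)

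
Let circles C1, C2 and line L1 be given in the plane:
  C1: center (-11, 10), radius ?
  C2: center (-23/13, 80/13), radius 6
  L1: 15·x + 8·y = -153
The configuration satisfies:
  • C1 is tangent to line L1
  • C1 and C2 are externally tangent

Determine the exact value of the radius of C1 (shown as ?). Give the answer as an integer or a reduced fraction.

4

1. [C1‖L1]  r_C1² − 16 = 0  ⇒  r_C1 = 4 (r>0 drops 1)
2. [ext C1·C2]  r_C1² + 12r_C1 − 64 = 0  ⇒  r_C1 = 4 (r>0 drops 1)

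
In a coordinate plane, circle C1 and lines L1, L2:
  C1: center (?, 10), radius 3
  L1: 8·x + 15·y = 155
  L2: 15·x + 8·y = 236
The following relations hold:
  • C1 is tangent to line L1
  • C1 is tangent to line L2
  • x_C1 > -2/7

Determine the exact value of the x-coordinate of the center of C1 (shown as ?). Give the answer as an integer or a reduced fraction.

1. [C1‖L1]  x_C1² − (5/4)x_C1 − 161/4 = 0  ⇒  x_C1 = -23/4 or 7
2. [C1‖L2]  x_C1² − (104/5)x_C1 + 483/5 = 0  ⇒  x_C1 = 7 or 69/5

7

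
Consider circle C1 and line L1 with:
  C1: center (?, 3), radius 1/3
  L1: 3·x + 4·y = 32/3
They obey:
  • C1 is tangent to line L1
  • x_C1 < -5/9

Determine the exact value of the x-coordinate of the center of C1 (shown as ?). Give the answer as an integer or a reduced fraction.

-1

1. [C1‖L1]  x_C1² + (8/9)x_C1 − 1/9 = 0  ⇒  x_C1 = -1 or 1/9
2. given x_C1 < -5/9: keep -1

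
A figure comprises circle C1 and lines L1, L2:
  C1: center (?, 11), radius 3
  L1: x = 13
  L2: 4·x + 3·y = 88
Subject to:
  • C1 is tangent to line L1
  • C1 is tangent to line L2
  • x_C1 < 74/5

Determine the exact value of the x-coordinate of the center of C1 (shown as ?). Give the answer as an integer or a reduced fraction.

1. [C1‖L1]  x_C1² − 26x_C1 + 160 = 0  ⇒  x_C1 = 10 or 16
2. [C1‖L2]  x_C1² − (55/2)x_C1 + 175 = 0  ⇒  x_C1 = 10 or 35/2

10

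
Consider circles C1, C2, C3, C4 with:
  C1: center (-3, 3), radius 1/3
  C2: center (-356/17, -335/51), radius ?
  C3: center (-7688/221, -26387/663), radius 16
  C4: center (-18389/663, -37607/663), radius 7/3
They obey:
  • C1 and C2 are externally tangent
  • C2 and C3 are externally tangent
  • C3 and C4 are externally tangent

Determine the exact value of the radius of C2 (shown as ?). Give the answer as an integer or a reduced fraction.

1. [ext C1·C2]  r_C2² + (2/3)r_C2 − 1240/3 = 0  ⇒  r_C2 = 20 (r>0 drops 1)
2. [ext C2·C3]  r_C2² + 32r_C2 − 1040 = 0  ⇒  r_C2 = 20 (r>0 drops 1)

20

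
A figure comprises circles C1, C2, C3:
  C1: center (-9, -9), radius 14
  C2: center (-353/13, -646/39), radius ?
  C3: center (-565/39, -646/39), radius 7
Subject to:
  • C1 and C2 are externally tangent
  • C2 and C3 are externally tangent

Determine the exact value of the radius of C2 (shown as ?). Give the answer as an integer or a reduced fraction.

1. [ext C1·C2]  r_C2² + 28r_C2 − 1717/9 = 0  ⇒  r_C2 = 17/3 (r>0 drops 1)
2. [ext C2·C3]  r_C2² + 14r_C2 − 1003/9 = 0  ⇒  r_C2 = 17/3 (r>0 drops 1)

17/3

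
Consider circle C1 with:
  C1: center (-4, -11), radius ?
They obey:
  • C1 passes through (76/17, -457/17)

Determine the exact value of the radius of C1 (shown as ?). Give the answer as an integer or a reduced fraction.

1. [C1∋P]  r_C1² − 324 = 0  ⇒  r_C1 = 18 (r>0 drops 1)

18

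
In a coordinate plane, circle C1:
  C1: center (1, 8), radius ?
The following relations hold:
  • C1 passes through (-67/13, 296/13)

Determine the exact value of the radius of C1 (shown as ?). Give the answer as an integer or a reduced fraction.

1. [C1∋P]  r_C1² − 256 = 0  ⇒  r_C1 = 16 (r>0 drops 1)

16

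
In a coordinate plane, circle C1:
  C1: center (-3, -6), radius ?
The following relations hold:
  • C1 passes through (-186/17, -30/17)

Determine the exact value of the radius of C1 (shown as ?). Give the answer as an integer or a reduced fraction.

1. [C1∋P]  r_C1² − 81 = 0  ⇒  r_C1 = 9 (r>0 drops 1)

9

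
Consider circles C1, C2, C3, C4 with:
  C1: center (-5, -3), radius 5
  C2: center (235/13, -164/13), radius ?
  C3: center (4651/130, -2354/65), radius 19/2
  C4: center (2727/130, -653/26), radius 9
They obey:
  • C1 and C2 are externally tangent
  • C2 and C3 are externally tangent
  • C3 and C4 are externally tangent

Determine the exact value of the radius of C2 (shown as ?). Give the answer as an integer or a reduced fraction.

20

1. [ext C1·C2]  r_C2² + 10r_C2 − 600 = 0  ⇒  r_C2 = 20 (r>0 drops 1)
2. [ext C2·C3]  r_C2² + 19r_C2 − 780 = 0  ⇒  r_C2 = 20 (r>0 drops 1)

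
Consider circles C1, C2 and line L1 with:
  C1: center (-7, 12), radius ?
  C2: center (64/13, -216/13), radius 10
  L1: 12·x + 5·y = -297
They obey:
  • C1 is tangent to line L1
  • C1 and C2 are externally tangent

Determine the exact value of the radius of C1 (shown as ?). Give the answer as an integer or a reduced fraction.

21

1. [C1‖L1]  r_C1² − 441 = 0  ⇒  r_C1 = 21 (r>0 drops 1)
2. [ext C1·C2]  r_C1² + 20r_C1 − 861 = 0  ⇒  r_C1 = 21 (r>0 drops 1)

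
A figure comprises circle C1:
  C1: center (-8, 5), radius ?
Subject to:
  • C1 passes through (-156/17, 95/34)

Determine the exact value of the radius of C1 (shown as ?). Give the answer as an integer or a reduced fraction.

1. [C1∋P]  r_C1² − 25/4 = 0  ⇒  r_C1 = 5/2 (r>0 drops 1)

5/2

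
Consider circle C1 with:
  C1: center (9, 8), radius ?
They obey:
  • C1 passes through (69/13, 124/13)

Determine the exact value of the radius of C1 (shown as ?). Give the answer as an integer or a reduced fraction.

4

1. [C1∋P]  r_C1² − 16 = 0  ⇒  r_C1 = 4 (r>0 drops 1)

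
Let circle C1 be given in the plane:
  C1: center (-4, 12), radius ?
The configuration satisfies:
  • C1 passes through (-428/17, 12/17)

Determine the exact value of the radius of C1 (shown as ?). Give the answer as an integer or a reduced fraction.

1. [C1∋P]  r_C1² − 576 = 0  ⇒  r_C1 = 24 (r>0 drops 1)

24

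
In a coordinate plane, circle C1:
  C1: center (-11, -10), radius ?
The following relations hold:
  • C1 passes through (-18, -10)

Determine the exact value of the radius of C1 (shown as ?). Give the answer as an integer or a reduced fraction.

7

1. [C1∋P]  r_C1² − 49 = 0  ⇒  r_C1 = 7 (r>0 drops 1)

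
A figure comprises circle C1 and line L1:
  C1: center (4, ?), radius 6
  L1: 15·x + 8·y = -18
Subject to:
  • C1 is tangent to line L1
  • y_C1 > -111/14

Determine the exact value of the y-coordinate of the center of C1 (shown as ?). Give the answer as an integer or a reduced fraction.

1. [C1‖L1]  y_C1² + (39/2)y_C1 − 135/2 = 0  ⇒  y_C1 = -45/2 or 3
2. given y_C1 > -111/14: keep 3

3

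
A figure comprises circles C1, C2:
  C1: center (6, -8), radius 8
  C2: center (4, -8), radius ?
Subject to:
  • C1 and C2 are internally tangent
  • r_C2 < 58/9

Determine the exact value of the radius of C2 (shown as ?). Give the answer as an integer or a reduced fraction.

6

1. [int C1,C2]  r_C2² − 16r_C2 + 60 = 0  ⇒  r_C2 = 6 or 10
2. given r_C2 < 58/9: keep 6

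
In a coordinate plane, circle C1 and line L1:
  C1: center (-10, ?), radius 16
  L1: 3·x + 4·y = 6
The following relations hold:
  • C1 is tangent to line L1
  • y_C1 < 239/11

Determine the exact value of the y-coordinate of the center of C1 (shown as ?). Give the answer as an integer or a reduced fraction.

1. [C1‖L1]  y_C1² − 18y_C1 − 319 = 0  ⇒  y_C1 = -11 or 29
2. given y_C1 < 239/11: keep -11

-11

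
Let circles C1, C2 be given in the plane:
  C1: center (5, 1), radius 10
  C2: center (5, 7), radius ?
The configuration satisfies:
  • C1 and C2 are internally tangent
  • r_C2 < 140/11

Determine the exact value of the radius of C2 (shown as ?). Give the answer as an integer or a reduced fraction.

4

1. [int C1,C2]  r_C2² − 20r_C2 + 64 = 0  ⇒  r_C2 = 4 or 16
2. given r_C2 < 140/11: keep 4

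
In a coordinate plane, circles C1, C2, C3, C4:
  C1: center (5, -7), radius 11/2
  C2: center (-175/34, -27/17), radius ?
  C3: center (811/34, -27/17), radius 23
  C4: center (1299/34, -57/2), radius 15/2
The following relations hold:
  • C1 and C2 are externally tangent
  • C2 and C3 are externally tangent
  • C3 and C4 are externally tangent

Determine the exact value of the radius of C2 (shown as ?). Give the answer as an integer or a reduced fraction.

1. [ext C1·C2]  r_C2² + 11r_C2 − 102 = 0  ⇒  r_C2 = 6 (r>0 drops 1)
2. [ext C2·C3]  r_C2² + 46r_C2 − 312 = 0  ⇒  r_C2 = 6 (r>0 drops 1)

6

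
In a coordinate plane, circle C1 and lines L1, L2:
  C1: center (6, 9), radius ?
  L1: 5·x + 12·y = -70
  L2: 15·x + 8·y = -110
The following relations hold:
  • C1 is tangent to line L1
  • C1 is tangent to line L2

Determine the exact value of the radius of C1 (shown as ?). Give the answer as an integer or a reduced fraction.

16

1. [C1‖L1]  r_C1² − 256 = 0  ⇒  r_C1 = 16 (r>0 drops 1)
2. [C1‖L2]  r_C1² − 256 = 0  ⇒  r_C1 = 16 (r>0 drops 1)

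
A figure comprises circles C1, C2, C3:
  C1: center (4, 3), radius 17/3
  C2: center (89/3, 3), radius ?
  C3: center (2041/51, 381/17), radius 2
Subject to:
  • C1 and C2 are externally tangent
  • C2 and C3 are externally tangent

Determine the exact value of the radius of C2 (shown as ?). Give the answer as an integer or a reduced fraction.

1. [ext C1·C2]  r_C2² + (34/3)r_C2 − 1880/3 = 0  ⇒  r_C2 = 20 (r>0 drops 1)
2. [ext C2·C3]  r_C2² + 4r_C2 − 480 = 0  ⇒  r_C2 = 20 (r>0 drops 1)

20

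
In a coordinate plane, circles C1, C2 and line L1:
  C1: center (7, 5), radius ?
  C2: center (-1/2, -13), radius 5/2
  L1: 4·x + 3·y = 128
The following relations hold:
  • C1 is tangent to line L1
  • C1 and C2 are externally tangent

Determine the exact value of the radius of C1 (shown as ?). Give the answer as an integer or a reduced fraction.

1. [C1‖L1]  r_C1² − 289 = 0  ⇒  r_C1 = 17 (r>0 drops 1)
2. [ext C1·C2]  r_C1² + 5r_C1 − 374 = 0  ⇒  r_C1 = 17 (r>0 drops 1)

17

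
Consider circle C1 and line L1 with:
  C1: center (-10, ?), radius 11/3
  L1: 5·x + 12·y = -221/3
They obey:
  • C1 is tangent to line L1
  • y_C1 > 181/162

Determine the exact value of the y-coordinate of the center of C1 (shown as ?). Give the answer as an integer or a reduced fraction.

2

1. [C1‖L1]  y_C1² + (71/18)y_C1 − 107/9 = 0  ⇒  y_C1 = -107/18 or 2
2. given y_C1 > 181/162: keep 2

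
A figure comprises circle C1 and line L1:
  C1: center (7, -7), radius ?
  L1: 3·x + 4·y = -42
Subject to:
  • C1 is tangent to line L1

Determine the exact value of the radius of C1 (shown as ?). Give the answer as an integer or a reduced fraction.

7

1. [C1‖L1]  r_C1² − 49 = 0  ⇒  r_C1 = 7 (r>0 drops 1)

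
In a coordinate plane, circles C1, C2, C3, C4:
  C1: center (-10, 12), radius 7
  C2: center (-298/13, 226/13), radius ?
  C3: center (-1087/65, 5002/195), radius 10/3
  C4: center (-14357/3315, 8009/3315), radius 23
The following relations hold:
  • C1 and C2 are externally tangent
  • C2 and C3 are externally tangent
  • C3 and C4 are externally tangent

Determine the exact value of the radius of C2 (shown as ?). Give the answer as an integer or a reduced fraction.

1. [ext C1·C2]  r_C2² + 14r_C2 − 147 = 0  ⇒  r_C2 = 7 (r>0 drops 1)
2. [ext C2·C3]  r_C2² + (20/3)r_C2 − 287/3 = 0  ⇒  r_C2 = 7 (r>0 drops 1)

7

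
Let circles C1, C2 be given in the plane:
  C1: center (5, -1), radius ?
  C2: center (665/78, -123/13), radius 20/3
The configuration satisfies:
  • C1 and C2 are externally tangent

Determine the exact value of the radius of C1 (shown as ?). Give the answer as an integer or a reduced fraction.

5/2

1. [ext C1·C2]  r_C1² + (40/3)r_C1 − 475/12 = 0  ⇒  r_C1 = 5/2 (r>0 drops 1)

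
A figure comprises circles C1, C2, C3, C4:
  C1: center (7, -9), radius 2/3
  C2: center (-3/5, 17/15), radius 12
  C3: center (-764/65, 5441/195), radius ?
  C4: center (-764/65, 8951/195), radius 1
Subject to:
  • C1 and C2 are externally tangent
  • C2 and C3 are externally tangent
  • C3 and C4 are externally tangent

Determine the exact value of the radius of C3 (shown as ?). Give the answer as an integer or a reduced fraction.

17

1. [ext C2·C3]  r_C3² + 24r_C3 − 697 = 0  ⇒  r_C3 = 17 (r>0 drops 1)
2. [ext C3·C4]  r_C3² + 2r_C3 − 323 = 0  ⇒  r_C3 = 17 (r>0 drops 1)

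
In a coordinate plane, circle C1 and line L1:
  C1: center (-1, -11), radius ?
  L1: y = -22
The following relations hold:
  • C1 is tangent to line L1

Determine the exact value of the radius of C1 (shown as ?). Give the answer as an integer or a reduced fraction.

1. [C1‖L1]  r_C1² − 121 = 0  ⇒  r_C1 = 11 (r>0 drops 1)

11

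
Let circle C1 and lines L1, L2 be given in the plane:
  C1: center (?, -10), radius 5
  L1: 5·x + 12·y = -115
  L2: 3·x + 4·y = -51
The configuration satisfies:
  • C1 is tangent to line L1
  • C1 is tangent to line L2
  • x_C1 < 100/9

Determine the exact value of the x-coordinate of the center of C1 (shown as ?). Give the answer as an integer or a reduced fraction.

-12

1. [C1‖L1]  x_C1² − 2x_C1 − 168 = 0  ⇒  x_C1 = -12 or 14
2. [C1‖L2]  x_C1² + (22/3)x_C1 − 56 = 0  ⇒  x_C1 = -12 or 14/3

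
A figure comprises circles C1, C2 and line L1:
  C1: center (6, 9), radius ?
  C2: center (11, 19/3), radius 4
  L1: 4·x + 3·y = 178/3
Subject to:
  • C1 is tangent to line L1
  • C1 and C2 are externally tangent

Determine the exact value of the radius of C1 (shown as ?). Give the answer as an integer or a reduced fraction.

1. [C1‖L1]  r_C1² − 25/9 = 0  ⇒  r_C1 = 5/3 (r>0 drops 1)
2. [ext C1·C2]  r_C1² + 8r_C1 − 145/9 = 0  ⇒  r_C1 = 5/3 (r>0 drops 1)

5/3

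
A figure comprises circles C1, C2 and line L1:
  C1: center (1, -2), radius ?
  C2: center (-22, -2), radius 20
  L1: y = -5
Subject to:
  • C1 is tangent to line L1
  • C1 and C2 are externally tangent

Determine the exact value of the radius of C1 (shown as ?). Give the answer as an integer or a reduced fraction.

1. [C1‖L1]  r_C1² − 9 = 0  ⇒  r_C1 = 3 (r>0 drops 1)
2. [ext C1·C2]  r_C1² + 40r_C1 − 129 = 0  ⇒  r_C1 = 3 (r>0 drops 1)

3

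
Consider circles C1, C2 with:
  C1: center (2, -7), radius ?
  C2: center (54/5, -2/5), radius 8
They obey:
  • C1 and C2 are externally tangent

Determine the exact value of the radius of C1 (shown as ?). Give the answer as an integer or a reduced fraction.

1. [ext C1·C2]  r_C1² + 16r_C1 − 57 = 0  ⇒  r_C1 = 3 (r>0 drops 1)

3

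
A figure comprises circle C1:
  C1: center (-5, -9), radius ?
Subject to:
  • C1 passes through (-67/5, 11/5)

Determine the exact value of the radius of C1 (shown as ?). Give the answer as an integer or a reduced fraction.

1. [C1∋P]  r_C1² − 196 = 0  ⇒  r_C1 = 14 (r>0 drops 1)

14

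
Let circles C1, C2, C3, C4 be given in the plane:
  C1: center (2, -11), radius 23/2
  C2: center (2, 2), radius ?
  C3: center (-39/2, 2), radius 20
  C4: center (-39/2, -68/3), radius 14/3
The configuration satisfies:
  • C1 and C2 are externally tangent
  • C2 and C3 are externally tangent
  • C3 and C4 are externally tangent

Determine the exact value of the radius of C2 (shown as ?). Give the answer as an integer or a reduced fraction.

1. [ext C1·C2]  r_C2² + 23r_C2 − 147/4 = 0  ⇒  r_C2 = 3/2 (r>0 drops 1)
2. [ext C2·C3]  r_C2² + 40r_C2 − 249/4 = 0  ⇒  r_C2 = 3/2 (r>0 drops 1)

3/2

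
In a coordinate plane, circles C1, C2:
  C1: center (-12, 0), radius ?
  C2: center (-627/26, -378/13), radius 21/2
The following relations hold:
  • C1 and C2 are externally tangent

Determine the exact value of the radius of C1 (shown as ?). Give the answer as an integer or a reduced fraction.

1. [ext C1·C2]  r_C1² + 21r_C1 − 882 = 0  ⇒  r_C1 = 21 (r>0 drops 1)

21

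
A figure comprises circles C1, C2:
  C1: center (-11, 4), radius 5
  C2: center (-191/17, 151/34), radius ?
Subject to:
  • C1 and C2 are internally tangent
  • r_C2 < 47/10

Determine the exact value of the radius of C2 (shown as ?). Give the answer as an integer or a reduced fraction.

1. [int C1,C2]  r_C2² − 10r_C2 + 99/4 = 0  ⇒  r_C2 = 9/2 or 11/2
2. given r_C2 < 47/10: keep 9/2

9/2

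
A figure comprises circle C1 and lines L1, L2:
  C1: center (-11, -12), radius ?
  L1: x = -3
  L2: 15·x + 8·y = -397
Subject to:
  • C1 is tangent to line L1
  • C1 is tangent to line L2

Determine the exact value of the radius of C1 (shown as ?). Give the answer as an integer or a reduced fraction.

1. [C1‖L1]  r_C1² − 64 = 0  ⇒  r_C1 = 8 (r>0 drops 1)
2. [C1‖L2]  r_C1² − 64 = 0  ⇒  r_C1 = 8 (r>0 drops 1)

8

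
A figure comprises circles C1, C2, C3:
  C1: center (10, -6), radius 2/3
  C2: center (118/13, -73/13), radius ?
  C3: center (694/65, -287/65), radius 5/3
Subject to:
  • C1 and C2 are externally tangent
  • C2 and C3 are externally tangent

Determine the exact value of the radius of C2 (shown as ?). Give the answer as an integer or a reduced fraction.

1. [ext C1·C2]  r_C2² + (4/3)r_C2 − 5/9 = 0  ⇒  r_C2 = 1/3 (r>0 drops 1)
2. [ext C2·C3]  r_C2² + (10/3)r_C2 − 11/9 = 0  ⇒  r_C2 = 1/3 (r>0 drops 1)

1/3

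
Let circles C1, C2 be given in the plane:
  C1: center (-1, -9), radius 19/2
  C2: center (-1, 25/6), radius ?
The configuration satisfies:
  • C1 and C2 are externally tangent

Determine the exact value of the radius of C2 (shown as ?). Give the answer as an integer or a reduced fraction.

1. [ext C1·C2]  r_C2² + 19r_C2 − 748/9 = 0  ⇒  r_C2 = 11/3 (r>0 drops 1)

11/3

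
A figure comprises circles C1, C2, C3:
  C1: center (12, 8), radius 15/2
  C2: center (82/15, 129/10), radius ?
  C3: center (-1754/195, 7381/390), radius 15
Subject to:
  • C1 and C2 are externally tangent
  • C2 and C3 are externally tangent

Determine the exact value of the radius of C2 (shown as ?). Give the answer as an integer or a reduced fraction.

2/3

1. [ext C1·C2]  r_C2² + 15r_C2 − 94/9 = 0  ⇒  r_C2 = 2/3 (r>0 drops 1)
2. [ext C2·C3]  r_C2² + 30r_C2 − 184/9 = 0  ⇒  r_C2 = 2/3 (r>0 drops 1)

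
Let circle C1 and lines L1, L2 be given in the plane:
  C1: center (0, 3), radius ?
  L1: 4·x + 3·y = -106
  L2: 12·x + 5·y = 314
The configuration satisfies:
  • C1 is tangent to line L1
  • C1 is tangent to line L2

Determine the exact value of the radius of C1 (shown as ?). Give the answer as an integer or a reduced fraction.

23

1. [C1‖L1]  r_C1² − 529 = 0  ⇒  r_C1 = 23 (r>0 drops 1)
2. [C1‖L2]  r_C1² − 529 = 0  ⇒  r_C1 = 23 (r>0 drops 1)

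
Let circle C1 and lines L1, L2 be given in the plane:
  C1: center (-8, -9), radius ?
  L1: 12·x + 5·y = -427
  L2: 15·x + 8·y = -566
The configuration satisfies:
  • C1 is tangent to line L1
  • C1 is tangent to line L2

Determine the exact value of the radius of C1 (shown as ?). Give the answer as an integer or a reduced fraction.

22

1. [C1‖L1]  r_C1² − 484 = 0  ⇒  r_C1 = 22 (r>0 drops 1)
2. [C1‖L2]  r_C1² − 484 = 0  ⇒  r_C1 = 22 (r>0 drops 1)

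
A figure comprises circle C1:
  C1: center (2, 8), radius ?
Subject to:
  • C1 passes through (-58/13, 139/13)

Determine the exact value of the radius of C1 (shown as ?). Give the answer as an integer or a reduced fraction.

1. [C1∋P]  r_C1² − 49 = 0  ⇒  r_C1 = 7 (r>0 drops 1)

7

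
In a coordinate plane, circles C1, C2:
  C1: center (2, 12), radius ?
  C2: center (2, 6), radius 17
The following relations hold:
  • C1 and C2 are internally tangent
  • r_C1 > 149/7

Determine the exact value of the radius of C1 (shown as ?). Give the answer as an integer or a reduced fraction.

23

1. [int C1,C2]  r_C1² − 34r_C1 + 253 = 0  ⇒  r_C1 = 11 or 23
2. given r_C1 > 149/7: keep 23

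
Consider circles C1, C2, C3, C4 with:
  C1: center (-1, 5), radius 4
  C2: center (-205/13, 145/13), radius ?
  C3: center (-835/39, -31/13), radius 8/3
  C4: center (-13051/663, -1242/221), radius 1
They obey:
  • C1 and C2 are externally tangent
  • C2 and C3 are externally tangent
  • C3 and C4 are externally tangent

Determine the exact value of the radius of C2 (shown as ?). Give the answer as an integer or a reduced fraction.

1. [ext C1·C2]  r_C2² + 8r_C2 − 240 = 0  ⇒  r_C2 = 12 (r>0 drops 1)
2. [ext C2·C3]  r_C2² + (16/3)r_C2 − 208 = 0  ⇒  r_C2 = 12 (r>0 drops 1)

12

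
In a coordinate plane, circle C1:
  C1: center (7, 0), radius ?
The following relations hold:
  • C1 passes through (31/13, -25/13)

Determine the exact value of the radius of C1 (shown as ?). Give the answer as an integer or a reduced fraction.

1. [C1∋P]  r_C1² − 25 = 0  ⇒  r_C1 = 5 (r>0 drops 1)

5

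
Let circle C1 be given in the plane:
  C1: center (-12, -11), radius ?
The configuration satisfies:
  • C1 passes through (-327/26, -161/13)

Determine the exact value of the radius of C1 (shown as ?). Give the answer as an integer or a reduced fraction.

3/2

1. [C1∋P]  r_C1² − 9/4 = 0  ⇒  r_C1 = 3/2 (r>0 drops 1)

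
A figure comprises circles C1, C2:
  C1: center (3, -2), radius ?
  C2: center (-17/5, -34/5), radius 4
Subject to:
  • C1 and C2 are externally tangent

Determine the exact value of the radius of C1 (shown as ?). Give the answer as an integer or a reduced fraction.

4

1. [ext C1·C2]  r_C1² + 8r_C1 − 48 = 0  ⇒  r_C1 = 4 (r>0 drops 1)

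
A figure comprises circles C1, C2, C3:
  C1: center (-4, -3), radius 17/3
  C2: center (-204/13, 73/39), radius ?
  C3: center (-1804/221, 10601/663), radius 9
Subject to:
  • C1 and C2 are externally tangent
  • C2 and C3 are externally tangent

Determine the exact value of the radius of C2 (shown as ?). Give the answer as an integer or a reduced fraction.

7

1. [ext C1·C2]  r_C2² + (34/3)r_C2 − 385/3 = 0  ⇒  r_C2 = 7 (r>0 drops 1)
2. [ext C2·C3]  r_C2² + 18r_C2 − 175 = 0  ⇒  r_C2 = 7 (r>0 drops 1)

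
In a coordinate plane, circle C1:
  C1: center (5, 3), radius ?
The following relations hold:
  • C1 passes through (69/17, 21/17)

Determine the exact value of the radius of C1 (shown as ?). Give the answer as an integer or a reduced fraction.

1. [C1∋P]  r_C1² − 4 = 0  ⇒  r_C1 = 2 (r>0 drops 1)

2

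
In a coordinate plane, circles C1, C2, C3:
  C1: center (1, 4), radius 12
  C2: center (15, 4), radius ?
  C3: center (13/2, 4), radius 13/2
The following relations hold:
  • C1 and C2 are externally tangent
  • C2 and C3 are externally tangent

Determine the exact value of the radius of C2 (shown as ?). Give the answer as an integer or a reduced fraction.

1. [ext C1·C2]  r_C2² + 24r_C2 − 52 = 0  ⇒  r_C2 = 2 (r>0 drops 1)
2. [ext C2·C3]  r_C2² + 13r_C2 − 30 = 0  ⇒  r_C2 = 2 (r>0 drops 1)

2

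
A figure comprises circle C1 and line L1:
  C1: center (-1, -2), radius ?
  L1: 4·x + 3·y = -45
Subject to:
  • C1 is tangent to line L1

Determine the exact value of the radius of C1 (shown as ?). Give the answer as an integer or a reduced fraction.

1. [C1‖L1]  r_C1² − 49 = 0  ⇒  r_C1 = 7 (r>0 drops 1)

7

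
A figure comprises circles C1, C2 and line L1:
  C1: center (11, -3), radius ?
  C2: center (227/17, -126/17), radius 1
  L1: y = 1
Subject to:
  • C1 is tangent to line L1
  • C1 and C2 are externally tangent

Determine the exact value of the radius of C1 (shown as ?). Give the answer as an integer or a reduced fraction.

4

1. [C1‖L1]  r_C1² − 16 = 0  ⇒  r_C1 = 4 (r>0 drops 1)
2. [ext C1·C2]  r_C1² + 2r_C1 − 24 = 0  ⇒  r_C1 = 4 (r>0 drops 1)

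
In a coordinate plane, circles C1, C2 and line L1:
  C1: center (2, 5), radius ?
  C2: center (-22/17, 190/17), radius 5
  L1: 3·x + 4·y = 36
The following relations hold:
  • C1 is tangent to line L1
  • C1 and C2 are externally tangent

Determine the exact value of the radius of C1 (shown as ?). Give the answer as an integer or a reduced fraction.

1. [C1‖L1]  r_C1² − 4 = 0  ⇒  r_C1 = 2 (r>0 drops 1)
2. [ext C1·C2]  r_C1² + 10r_C1 − 24 = 0  ⇒  r_C1 = 2 (r>0 drops 1)

2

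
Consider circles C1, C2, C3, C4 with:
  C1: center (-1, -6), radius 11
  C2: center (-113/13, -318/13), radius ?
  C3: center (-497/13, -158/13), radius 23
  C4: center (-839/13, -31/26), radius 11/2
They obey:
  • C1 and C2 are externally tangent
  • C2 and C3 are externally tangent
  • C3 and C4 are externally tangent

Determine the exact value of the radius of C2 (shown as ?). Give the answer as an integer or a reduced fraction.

1. [ext C1·C2]  r_C2² + 22r_C2 − 279 = 0  ⇒  r_C2 = 9 (r>0 drops 1)
2. [ext C2·C3]  r_C2² + 46r_C2 − 495 = 0  ⇒  r_C2 = 9 (r>0 drops 1)

9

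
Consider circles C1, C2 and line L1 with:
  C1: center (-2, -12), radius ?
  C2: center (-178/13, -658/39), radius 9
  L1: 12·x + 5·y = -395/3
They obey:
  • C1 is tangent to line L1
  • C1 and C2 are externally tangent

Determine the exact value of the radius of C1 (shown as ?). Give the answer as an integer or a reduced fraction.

11/3

1. [C1‖L1]  r_C1² − 121/9 = 0  ⇒  r_C1 = 11/3 (r>0 drops 1)
2. [ext C1·C2]  r_C1² + 18r_C1 − 715/9 = 0  ⇒  r_C1 = 11/3 (r>0 drops 1)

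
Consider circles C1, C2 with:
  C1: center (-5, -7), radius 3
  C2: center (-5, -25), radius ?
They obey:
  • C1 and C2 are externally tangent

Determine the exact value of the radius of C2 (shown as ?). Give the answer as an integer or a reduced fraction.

15

1. [ext C1·C2]  r_C2² + 6r_C2 − 315 = 0  ⇒  r_C2 = 15 (r>0 drops 1)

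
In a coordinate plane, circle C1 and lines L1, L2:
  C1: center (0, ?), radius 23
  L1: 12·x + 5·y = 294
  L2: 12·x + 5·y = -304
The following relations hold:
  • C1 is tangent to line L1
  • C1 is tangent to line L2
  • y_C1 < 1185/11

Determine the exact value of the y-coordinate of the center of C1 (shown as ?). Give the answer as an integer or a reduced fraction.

-1

1. [C1‖L1]  y_C1² − (588/5)y_C1 − 593/5 = 0  ⇒  y_C1 = -1 or 593/5
2. [C1‖L2]  y_C1² + (608/5)y_C1 + 603/5 = 0  ⇒  y_C1 = -603/5 or -1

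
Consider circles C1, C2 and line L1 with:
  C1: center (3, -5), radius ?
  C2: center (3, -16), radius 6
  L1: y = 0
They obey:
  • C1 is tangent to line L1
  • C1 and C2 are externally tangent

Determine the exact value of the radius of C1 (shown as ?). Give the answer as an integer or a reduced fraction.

1. [C1‖L1]  r_C1² − 25 = 0  ⇒  r_C1 = 5 (r>0 drops 1)
2. [ext C1·C2]  r_C1² + 12r_C1 − 85 = 0  ⇒  r_C1 = 5 (r>0 drops 1)

5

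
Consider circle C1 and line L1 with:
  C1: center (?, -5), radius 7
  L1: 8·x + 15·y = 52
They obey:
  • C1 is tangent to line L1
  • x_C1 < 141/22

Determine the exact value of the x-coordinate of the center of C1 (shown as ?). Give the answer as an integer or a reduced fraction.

1

1. [C1‖L1]  x_C1² − (127/4)x_C1 + 123/4 = 0  ⇒  x_C1 = 1 or 123/4
2. given x_C1 < 141/22: keep 1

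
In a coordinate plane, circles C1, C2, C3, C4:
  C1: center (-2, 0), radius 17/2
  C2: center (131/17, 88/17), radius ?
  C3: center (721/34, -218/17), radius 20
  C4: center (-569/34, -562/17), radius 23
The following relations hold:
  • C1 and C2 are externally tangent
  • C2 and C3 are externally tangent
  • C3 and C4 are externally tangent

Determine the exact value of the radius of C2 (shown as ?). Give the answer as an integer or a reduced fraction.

1. [ext C1·C2]  r_C2² + 17r_C2 − 195/4 = 0  ⇒  r_C2 = 5/2 (r>0 drops 1)
2. [ext C2·C3]  r_C2² + 40r_C2 − 425/4 = 0  ⇒  r_C2 = 5/2 (r>0 drops 1)

5/2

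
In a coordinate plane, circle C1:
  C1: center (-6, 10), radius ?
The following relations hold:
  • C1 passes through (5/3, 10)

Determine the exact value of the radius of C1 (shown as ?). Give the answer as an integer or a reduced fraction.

1. [C1∋P]  r_C1² − 529/9 = 0  ⇒  r_C1 = 23/3 (r>0 drops 1)

23/3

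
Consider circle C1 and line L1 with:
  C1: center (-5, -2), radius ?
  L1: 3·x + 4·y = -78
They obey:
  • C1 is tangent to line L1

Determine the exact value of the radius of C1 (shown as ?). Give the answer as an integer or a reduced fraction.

1. [C1‖L1]  r_C1² − 121 = 0  ⇒  r_C1 = 11 (r>0 drops 1)

11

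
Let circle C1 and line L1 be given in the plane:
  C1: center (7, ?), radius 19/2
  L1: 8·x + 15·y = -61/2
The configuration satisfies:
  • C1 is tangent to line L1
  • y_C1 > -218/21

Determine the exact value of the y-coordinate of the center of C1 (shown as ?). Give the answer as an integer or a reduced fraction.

5

1. [C1‖L1]  y_C1² + (173/15)y_C1 − 248/3 = 0  ⇒  y_C1 = -248/15 or 5
2. given y_C1 > -218/21: keep 5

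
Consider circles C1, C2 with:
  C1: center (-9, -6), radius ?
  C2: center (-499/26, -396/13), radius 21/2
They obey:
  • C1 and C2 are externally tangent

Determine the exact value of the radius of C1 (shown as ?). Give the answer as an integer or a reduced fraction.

1. [ext C1·C2]  r_C1² + 21r_C1 − 592 = 0  ⇒  r_C1 = 16 (r>0 drops 1)

16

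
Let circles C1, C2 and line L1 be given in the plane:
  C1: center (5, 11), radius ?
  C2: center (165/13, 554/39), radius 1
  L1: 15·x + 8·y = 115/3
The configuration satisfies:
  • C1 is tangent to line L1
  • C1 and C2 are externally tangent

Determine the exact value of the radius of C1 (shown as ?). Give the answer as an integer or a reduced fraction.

22/3

1. [C1‖L1]  r_C1² − 484/9 = 0  ⇒  r_C1 = 22/3 (r>0 drops 1)
2. [ext C1·C2]  r_C1² + 2r_C1 − 616/9 = 0  ⇒  r_C1 = 22/3 (r>0 drops 1)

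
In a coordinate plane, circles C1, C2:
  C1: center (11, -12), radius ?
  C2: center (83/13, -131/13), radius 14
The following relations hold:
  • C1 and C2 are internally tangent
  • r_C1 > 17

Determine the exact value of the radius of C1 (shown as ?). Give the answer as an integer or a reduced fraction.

1. [int C1,C2]  r_C1² − 28r_C1 + 171 = 0  ⇒  r_C1 = 9 or 19
2. given r_C1 > 17: keep 19

19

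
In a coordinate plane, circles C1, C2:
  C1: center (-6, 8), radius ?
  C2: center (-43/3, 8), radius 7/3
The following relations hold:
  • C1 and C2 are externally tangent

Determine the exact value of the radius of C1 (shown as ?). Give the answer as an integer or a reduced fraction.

1. [ext C1·C2]  r_C1² + (14/3)r_C1 − 64 = 0  ⇒  r_C1 = 6 (r>0 drops 1)

6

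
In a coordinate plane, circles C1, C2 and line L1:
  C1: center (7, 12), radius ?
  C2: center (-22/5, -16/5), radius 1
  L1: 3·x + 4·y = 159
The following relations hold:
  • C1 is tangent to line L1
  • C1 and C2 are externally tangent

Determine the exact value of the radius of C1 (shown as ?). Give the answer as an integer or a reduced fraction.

1. [C1‖L1]  r_C1² − 324 = 0  ⇒  r_C1 = 18 (r>0 drops 1)
2. [ext C1·C2]  r_C1² + 2r_C1 − 360 = 0  ⇒  r_C1 = 18 (r>0 drops 1)

18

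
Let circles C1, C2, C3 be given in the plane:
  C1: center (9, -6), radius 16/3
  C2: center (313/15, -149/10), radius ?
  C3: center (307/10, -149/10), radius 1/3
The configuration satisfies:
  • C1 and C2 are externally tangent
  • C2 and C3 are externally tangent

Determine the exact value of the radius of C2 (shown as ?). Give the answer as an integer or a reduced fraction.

19/2

1. [ext C1·C2]  r_C2² + (32/3)r_C2 − 2299/12 = 0  ⇒  r_C2 = 19/2 (r>0 drops 1)
2. [ext C2·C3]  r_C2² + (2/3)r_C2 − 1159/12 = 0  ⇒  r_C2 = 19/2 (r>0 drops 1)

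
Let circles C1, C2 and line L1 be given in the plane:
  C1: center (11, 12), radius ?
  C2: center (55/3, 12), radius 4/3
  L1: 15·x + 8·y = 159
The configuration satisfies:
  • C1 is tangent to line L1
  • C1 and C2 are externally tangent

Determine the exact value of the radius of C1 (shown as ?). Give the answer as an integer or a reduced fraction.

6

1. [C1‖L1]  r_C1² − 36 = 0  ⇒  r_C1 = 6 (r>0 drops 1)
2. [ext C1·C2]  r_C1² + (8/3)r_C1 − 52 = 0  ⇒  r_C1 = 6 (r>0 drops 1)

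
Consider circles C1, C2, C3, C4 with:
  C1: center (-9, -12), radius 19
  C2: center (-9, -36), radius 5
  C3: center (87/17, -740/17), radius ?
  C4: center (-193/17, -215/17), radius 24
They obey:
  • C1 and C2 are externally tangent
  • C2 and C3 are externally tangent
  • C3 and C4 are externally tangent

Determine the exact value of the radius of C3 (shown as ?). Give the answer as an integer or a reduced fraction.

1. [ext C2·C3]  r_C3² + 10r_C3 − 231 = 0  ⇒  r_C3 = 11 (r>0 drops 1)
2. [ext C3·C4]  r_C3² + 48r_C3 − 649 = 0  ⇒  r_C3 = 11 (r>0 drops 1)

11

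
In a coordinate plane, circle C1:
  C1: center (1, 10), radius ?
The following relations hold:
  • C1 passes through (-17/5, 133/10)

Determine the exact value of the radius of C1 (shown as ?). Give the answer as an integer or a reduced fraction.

11/2

1. [C1∋P]  r_C1² − 121/4 = 0  ⇒  r_C1 = 11/2 (r>0 drops 1)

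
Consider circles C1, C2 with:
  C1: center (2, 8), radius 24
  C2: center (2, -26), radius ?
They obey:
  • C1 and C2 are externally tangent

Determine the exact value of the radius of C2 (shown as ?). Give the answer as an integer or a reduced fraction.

10

1. [ext C1·C2]  r_C2² + 48r_C2 − 580 = 0  ⇒  r_C2 = 10 (r>0 drops 1)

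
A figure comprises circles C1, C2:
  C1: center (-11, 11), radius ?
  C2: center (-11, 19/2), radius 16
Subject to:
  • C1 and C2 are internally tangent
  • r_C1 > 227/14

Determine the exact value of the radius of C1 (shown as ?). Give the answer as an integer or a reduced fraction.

35/2

1. [int C1,C2]  r_C1² − 32r_C1 + 1015/4 = 0  ⇒  r_C1 = 29/2 or 35/2
2. given r_C1 > 227/14: keep 35/2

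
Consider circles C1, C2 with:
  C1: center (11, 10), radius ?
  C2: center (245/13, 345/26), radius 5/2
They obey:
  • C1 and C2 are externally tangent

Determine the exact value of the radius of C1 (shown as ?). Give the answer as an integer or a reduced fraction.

6

1. [ext C1·C2]  r_C1² + 5r_C1 − 66 = 0  ⇒  r_C1 = 6 (r>0 drops 1)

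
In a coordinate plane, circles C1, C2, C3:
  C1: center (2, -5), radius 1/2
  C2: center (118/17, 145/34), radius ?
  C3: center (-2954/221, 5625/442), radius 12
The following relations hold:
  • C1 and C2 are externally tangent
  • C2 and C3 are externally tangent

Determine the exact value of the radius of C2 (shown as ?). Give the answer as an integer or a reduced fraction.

1. [ext C1·C2]  r_C2² + 1r_C2 − 110 = 0  ⇒  r_C2 = 10 (r>0 drops 1)
2. [ext C2·C3]  r_C2² + 24r_C2 − 340 = 0  ⇒  r_C2 = 10 (r>0 drops 1)

10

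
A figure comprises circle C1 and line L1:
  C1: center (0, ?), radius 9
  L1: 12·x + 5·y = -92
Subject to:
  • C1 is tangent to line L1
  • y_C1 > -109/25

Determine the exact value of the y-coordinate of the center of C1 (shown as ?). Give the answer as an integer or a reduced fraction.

5

1. [C1‖L1]  y_C1² + (184/5)y_C1 − 209 = 0  ⇒  y_C1 = -209/5 or 5
2. given y_C1 > -109/25: keep 5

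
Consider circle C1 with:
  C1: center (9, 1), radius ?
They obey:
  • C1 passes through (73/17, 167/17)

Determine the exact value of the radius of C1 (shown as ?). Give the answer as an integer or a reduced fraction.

1. [C1∋P]  r_C1² − 100 = 0  ⇒  r_C1 = 10 (r>0 drops 1)

10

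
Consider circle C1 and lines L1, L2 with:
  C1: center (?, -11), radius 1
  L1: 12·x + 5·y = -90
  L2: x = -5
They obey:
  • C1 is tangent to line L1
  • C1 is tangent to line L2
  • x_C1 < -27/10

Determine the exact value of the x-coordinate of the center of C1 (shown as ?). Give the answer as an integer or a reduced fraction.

-4

1. [C1‖L1]  x_C1² + (35/6)x_C1 + 22/3 = 0  ⇒  x_C1 = -4 or -11/6
2. [C1‖L2]  x_C1² + 10x_C1 + 24 = 0  ⇒  x_C1 = -6 or -4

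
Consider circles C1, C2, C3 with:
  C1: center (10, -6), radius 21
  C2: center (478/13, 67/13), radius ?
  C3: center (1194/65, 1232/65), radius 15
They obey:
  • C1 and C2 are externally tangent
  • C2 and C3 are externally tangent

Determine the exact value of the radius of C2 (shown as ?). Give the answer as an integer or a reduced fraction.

8

1. [ext C1·C2]  r_C2² + 42r_C2 − 400 = 0  ⇒  r_C2 = 8 (r>0 drops 1)
2. [ext C2·C3]  r_C2² + 30r_C2 − 304 = 0  ⇒  r_C2 = 8 (r>0 drops 1)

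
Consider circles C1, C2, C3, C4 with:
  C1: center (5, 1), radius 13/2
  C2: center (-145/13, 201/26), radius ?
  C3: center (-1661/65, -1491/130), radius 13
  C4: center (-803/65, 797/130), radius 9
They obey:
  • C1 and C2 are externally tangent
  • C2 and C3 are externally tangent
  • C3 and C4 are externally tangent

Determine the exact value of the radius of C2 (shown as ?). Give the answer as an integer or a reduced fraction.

1. [ext C1·C2]  r_C2² + 13r_C2 − 264 = 0  ⇒  r_C2 = 11 (r>0 drops 1)
2. [ext C2·C3]  r_C2² + 26r_C2 − 407 = 0  ⇒  r_C2 = 11 (r>0 drops 1)

11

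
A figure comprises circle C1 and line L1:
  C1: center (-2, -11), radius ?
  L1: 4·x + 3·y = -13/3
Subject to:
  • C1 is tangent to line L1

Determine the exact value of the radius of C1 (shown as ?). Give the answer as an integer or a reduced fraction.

1. [C1‖L1]  r_C1² − 484/9 = 0  ⇒  r_C1 = 22/3 (r>0 drops 1)

22/3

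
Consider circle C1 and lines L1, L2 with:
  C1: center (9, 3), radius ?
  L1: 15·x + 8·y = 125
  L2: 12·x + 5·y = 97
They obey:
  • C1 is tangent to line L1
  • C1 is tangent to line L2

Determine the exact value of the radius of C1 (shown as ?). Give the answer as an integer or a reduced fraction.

1. [C1‖L1]  r_C1² − 4 = 0  ⇒  r_C1 = 2 (r>0 drops 1)
2. [C1‖L2]  r_C1² − 4 = 0  ⇒  r_C1 = 2 (r>0 drops 1)

2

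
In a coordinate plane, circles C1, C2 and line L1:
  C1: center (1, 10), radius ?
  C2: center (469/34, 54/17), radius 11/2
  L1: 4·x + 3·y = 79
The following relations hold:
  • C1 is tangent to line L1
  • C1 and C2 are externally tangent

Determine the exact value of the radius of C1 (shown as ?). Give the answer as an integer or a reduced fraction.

1. [C1‖L1]  r_C1² − 81 = 0  ⇒  r_C1 = 9 (r>0 drops 1)
2. [ext C1·C2]  r_C1² + 11r_C1 − 180 = 0  ⇒  r_C1 = 9 (r>0 drops 1)

9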